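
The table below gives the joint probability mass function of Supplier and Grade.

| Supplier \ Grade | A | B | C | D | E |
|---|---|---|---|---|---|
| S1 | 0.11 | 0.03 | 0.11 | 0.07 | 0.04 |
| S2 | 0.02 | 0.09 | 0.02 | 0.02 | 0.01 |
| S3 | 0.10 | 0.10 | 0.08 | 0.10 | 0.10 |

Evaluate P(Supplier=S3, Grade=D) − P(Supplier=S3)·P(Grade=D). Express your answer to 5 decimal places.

P(Supplier=S3) = 0.10 + 0.10 + 0.08 + 0.10 + 0.10 = 0.48.
P(Grade=D) = 0.07 + 0.02 + 0.10 = 0.19.
P(Supplier=S3, Grade=D) − P(Supplier=S3)P(Grade=D) = 0.10 − 0.48×0.19 = 0.00880.

0.00880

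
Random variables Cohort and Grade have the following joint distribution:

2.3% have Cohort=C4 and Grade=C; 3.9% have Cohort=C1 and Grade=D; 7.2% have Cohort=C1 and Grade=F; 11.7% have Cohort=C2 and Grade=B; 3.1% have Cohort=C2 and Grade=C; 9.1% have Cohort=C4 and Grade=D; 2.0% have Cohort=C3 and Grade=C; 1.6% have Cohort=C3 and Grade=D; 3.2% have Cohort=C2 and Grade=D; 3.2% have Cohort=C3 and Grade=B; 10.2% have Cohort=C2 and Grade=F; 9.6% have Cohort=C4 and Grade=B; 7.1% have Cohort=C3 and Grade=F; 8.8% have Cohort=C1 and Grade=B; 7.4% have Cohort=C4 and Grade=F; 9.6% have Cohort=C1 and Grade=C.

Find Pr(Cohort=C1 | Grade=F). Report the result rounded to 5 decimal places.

P(Grade=F) = 0.072 + 0.102 + 0.071 + 0.074 = 0.319.
P(Cohort=C1 | Grade=F) = 0.072/0.319 = 0.22571.

0.22571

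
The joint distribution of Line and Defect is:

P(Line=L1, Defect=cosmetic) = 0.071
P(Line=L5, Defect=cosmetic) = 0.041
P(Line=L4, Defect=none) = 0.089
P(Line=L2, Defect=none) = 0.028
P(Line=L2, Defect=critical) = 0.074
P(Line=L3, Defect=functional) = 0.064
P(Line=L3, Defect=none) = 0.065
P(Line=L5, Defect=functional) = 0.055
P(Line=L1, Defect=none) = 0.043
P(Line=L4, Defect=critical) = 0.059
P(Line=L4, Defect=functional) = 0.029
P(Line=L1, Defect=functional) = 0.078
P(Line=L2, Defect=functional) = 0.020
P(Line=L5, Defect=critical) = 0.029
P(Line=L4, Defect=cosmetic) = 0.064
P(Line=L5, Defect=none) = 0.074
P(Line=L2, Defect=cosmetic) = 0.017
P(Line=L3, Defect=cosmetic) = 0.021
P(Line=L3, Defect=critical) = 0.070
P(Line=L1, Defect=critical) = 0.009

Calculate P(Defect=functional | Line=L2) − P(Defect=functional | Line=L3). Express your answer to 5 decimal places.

-0.14702

P(Line=L2) = 0.028 + 0.017 + 0.020 + 0.074 = 0.139; P(Defect=functional | Line=L2) = 0.020/0.139 = 0.143885.
P(Line=L3) = 0.065 + 0.021 + 0.064 + 0.070 = 0.220; P(Defect=functional | Line=L3) = 0.064/0.220 = 0.290909.
Difference = -0.14702.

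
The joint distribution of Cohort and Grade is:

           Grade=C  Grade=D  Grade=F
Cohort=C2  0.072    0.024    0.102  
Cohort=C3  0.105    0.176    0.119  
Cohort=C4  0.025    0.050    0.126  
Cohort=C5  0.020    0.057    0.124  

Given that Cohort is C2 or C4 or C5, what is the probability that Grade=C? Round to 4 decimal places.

0.1950

P(Cohort=C2) = 0.072 + 0.024 + 0.102 = 0.198.
P(Cohort=C4) = 0.025 + 0.050 + 0.126 = 0.201.
P(Cohort=C5) = 0.020 + 0.057 + 0.124 = 0.201.
P(Cohort ∈ {C2, C4, C5}) = 0.198 + 0.201 + 0.201 = 0.600; P(Grade=C, Cohort ∈ {C2, C4, C5}) = 0.072 + 0.025 + 0.020 = 0.117.
P(Grade=C | Cohort ∈ {C2, C4, C5}) = 0.117/0.600 = 0.1950.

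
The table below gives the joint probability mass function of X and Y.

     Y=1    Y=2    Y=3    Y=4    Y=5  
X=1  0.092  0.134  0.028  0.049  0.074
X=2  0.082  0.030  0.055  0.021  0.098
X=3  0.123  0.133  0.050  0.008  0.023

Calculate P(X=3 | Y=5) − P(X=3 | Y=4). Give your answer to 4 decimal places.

0.0154

P(Y=5) = 0.074 + 0.098 + 0.023 = 0.195; P(X=3 | Y=5) = 0.023/0.195 = 0.11795.
P(Y=4) = 0.049 + 0.021 + 0.008 = 0.078; P(X=3 | Y=4) = 0.008/0.078 = 0.10256.
Difference = 0.0154.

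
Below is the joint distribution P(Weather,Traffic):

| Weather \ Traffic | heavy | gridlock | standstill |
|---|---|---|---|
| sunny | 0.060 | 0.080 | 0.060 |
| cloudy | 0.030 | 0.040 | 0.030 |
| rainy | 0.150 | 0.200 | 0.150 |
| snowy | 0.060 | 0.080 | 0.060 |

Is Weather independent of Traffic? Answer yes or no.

Every cell satisfies P(Weather,Traffic) = P(Weather)·P(Traffic). For instance P(Weather=cloudy) = 0.100, P(Traffic=heavy) = 0.300, and 0.100×0.300 = 0.030 matches the joint entry. So Weather and Traffic are independent.

yes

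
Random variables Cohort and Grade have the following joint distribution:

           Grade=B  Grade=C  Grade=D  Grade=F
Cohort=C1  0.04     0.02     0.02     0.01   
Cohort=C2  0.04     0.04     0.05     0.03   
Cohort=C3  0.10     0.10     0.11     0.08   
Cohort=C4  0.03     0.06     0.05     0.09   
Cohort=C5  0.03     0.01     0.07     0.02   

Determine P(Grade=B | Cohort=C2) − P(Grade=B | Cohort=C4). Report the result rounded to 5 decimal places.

P(Cohort=C2) = 0.04 + 0.04 + 0.05 + 0.03 = 0.16; P(Grade=B | Cohort=C2) = 0.04/0.16 = 0.250000.
P(Cohort=C4) = 0.03 + 0.06 + 0.05 + 0.09 = 0.23; P(Grade=B | Cohort=C4) = 0.03/0.23 = 0.130435.
Difference = 0.11957.

0.11957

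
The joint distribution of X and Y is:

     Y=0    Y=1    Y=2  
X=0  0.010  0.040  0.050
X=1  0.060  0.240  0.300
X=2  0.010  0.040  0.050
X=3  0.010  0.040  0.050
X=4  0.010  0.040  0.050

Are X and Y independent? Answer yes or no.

yes

Every cell satisfies P(X,Y) = P(X)·P(Y). For instance P(X=2) = 0.100, P(Y=0) = 0.100, and 0.100×0.100 = 0.010 matches the joint entry. So X and Y are independent.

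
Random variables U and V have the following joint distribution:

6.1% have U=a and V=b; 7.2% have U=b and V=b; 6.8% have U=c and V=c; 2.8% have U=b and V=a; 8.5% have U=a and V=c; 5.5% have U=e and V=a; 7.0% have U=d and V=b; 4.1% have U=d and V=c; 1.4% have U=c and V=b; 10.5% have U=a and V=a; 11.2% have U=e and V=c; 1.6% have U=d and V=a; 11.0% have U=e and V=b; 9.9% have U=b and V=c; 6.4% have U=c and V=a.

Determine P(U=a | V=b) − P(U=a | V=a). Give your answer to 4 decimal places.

-0.2052

P(V=b) = 0.061 + 0.072 + 0.014 + 0.070 + 0.110 = 0.327; P(U=a | V=b) = 0.061/0.327 = 0.18654.
P(V=a) = 0.105 + 0.028 + 0.064 + 0.016 + 0.055 = 0.268; P(U=a | V=a) = 0.105/0.268 = 0.39179.
Difference = -0.2052.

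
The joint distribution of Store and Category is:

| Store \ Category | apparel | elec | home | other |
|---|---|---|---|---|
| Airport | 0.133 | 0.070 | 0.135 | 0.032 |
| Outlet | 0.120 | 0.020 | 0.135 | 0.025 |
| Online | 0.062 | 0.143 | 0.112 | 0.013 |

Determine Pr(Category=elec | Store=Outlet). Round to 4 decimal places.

P(Store=Outlet) = 0.120 + 0.020 + 0.135 + 0.025 = 0.300.
P(Category=elec | Store=Outlet) = 0.020/0.300 = 0.0667.

0.0667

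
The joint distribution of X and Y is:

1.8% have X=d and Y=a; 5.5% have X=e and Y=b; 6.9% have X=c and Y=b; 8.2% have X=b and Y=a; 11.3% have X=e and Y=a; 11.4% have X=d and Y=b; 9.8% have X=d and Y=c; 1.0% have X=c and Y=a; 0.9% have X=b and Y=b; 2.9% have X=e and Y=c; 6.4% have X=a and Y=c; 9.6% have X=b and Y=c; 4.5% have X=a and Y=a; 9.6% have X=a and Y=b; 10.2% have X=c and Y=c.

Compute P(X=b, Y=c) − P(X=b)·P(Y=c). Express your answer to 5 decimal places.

0.02326

P(X=b) = 0.082 + 0.009 + 0.096 = 0.187.
P(Y=c) = 0.064 + 0.096 + 0.102 + 0.098 + 0.029 = 0.389.
P(X=b, Y=c) − P(X=b)P(Y=c) = 0.096 − 0.187×0.389 = 0.02326.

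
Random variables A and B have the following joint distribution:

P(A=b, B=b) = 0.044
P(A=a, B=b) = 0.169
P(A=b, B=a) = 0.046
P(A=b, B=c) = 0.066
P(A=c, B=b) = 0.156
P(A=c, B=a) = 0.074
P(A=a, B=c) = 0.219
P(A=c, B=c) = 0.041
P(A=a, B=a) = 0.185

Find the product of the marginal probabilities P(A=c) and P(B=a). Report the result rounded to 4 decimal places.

0.0827

P(A=c) = 0.074 + 0.156 + 0.041 = 0.271.
P(B=a) = 0.185 + 0.046 + 0.074 = 0.305.
Product: 0.271 × 0.305 = 0.0827.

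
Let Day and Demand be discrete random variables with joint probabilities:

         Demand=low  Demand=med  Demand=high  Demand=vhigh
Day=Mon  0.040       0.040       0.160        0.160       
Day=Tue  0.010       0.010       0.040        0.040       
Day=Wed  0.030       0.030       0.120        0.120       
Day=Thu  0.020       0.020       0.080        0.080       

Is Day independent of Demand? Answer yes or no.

yes

Every cell satisfies P(Day,Demand) = P(Day)·P(Demand). For instance P(Day=Tue) = 0.100, P(Demand=high) = 0.400, and 0.100×0.400 = 0.040 matches the joint entry. So Day and Demand are independent.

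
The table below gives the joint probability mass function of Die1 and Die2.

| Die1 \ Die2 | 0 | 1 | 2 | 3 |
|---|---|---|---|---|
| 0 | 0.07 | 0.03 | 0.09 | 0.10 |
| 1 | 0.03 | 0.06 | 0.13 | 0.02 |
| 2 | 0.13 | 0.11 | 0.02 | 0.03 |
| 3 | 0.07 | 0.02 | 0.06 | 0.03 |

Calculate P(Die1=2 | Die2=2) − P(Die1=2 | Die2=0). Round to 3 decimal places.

-0.367

P(Die2=2) = 0.09 + 0.13 + 0.02 + 0.06 = 0.30; P(Die1=2 | Die2=2) = 0.02/0.30 = 0.0667.
P(Die2=0) = 0.07 + 0.03 + 0.13 + 0.07 = 0.30; P(Die1=2 | Die2=0) = 0.13/0.30 = 0.4333.
Difference = -0.367.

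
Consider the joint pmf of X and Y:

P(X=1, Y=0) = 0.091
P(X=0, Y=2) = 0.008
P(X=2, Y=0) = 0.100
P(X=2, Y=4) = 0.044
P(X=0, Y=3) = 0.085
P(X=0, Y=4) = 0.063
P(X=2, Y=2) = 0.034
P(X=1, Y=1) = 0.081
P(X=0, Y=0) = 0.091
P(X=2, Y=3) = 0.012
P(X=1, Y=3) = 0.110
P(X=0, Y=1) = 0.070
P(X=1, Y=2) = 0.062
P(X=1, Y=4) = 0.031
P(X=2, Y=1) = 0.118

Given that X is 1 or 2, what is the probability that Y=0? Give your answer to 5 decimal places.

P(X=1) = 0.091 + 0.081 + 0.062 + 0.110 + 0.031 = 0.375.
P(X=2) = 0.100 + 0.118 + 0.034 + 0.012 + 0.044 = 0.308.
P(X ∈ {1, 2}) = 0.375 + 0.308 = 0.683; P(Y=0, X ∈ {1, 2}) = 0.091 + 0.100 = 0.191.
P(Y=0 | X ∈ {1, 2}) = 0.191/0.683 = 0.27965.

0.27965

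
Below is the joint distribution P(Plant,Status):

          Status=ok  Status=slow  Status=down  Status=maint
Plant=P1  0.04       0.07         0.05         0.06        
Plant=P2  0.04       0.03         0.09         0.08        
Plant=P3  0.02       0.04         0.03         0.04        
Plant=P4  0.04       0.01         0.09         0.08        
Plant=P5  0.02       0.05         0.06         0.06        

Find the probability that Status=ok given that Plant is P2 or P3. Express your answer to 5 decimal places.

0.16216

P(Plant=P2) = 0.04 + 0.03 + 0.09 + 0.08 = 0.24.
P(Plant=P3) = 0.02 + 0.04 + 0.03 + 0.04 = 0.13.
P(Plant ∈ {P2, P3}) = 0.24 + 0.13 = 0.37; P(Status=ok, Plant ∈ {P2, P3}) = 0.04 + 0.02 = 0.06.
P(Status=ok | Plant ∈ {P2, P3}) = 0.06/0.37 = 0.16216.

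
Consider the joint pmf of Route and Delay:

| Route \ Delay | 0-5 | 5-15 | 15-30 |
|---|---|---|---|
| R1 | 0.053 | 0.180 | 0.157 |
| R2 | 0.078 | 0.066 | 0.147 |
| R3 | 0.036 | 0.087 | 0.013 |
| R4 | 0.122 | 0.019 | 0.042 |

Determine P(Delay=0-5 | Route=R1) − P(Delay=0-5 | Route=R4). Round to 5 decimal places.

P(Route=R1) = 0.053 + 0.180 + 0.157 = 0.390; P(Delay=0-5 | Route=R1) = 0.053/0.390 = 0.135897.
P(Route=R4) = 0.122 + 0.019 + 0.042 = 0.183; P(Delay=0-5 | Route=R4) = 0.122/0.183 = 0.666667.
Difference = -0.53077.

-0.53077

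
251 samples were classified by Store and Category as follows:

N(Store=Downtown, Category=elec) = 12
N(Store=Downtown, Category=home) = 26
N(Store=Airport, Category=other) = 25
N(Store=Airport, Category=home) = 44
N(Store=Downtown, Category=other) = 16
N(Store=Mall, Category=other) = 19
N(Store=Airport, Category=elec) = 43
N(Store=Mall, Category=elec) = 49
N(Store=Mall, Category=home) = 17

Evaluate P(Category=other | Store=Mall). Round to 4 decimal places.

Total with Store=Mall: 49 + 17 + 19 = 85.
P(Category=other | Store=Mall) = 19/85 = 0.2235.

0.2235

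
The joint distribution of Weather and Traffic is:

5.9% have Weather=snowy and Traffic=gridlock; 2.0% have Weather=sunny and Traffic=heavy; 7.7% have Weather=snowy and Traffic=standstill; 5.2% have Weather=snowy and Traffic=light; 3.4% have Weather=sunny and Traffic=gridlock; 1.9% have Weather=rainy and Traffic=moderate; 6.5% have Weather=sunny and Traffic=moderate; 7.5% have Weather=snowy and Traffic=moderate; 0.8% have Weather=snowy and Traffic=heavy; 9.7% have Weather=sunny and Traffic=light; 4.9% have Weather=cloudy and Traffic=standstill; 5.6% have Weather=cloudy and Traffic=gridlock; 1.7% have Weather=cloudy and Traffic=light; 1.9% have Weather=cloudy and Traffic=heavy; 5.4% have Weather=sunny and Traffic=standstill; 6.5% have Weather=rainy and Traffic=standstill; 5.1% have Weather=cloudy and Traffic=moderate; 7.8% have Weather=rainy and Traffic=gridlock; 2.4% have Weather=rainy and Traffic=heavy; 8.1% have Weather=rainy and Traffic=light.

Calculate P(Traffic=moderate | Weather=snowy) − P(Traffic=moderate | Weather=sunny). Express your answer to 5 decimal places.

P(Weather=snowy) = 0.052 + 0.075 + 0.008 + 0.059 + 0.077 = 0.271; P(Traffic=moderate | Weather=snowy) = 0.075/0.271 = 0.276753.
P(Weather=sunny) = 0.097 + 0.065 + 0.020 + 0.034 + 0.054 = 0.270; P(Traffic=moderate | Weather=sunny) = 0.065/0.270 = 0.240741.
Difference = 0.03601.

0.03601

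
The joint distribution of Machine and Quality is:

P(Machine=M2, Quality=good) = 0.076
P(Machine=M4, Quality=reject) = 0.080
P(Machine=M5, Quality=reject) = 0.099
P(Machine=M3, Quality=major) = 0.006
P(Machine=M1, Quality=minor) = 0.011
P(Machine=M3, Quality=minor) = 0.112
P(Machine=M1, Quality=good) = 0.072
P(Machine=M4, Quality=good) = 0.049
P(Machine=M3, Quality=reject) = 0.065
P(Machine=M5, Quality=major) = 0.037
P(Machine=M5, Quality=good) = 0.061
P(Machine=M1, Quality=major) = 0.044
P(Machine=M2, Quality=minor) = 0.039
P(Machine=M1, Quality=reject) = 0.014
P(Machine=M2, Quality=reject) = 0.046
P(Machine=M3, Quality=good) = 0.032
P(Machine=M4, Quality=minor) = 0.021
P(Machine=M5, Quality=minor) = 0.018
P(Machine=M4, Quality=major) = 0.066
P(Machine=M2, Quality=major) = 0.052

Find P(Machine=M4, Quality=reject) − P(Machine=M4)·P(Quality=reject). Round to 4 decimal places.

0.0143

P(Machine=M4) = 0.049 + 0.021 + 0.066 + 0.080 = 0.216.
P(Quality=reject) = 0.014 + 0.046 + 0.065 + 0.080 + 0.099 = 0.304.
P(Machine=M4, Quality=reject) − P(Machine=M4)P(Quality=reject) = 0.080 − 0.216×0.304 = 0.0143.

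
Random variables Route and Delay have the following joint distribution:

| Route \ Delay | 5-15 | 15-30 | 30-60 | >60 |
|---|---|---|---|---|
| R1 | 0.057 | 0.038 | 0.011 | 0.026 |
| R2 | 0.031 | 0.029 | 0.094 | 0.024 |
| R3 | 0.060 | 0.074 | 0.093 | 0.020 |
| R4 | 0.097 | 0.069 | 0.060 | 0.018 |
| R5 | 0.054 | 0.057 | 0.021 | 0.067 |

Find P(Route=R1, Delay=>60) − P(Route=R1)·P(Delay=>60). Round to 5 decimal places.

0.00554

P(Route=R1) = 0.057 + 0.038 + 0.011 + 0.026 = 0.132.
P(Delay=>60) = 0.026 + 0.024 + 0.020 + 0.018 + 0.067 = 0.155.
P(Route=R1, Delay=>60) − P(Route=R1)P(Delay=>60) = 0.026 − 0.132×0.155 = 0.00554.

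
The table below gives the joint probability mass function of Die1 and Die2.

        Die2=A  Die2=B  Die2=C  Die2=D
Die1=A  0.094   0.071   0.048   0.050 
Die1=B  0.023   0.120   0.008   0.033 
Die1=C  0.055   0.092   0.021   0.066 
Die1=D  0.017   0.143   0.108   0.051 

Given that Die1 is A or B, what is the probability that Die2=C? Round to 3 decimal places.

0.125

P(Die1=A) = 0.094 + 0.071 + 0.048 + 0.050 = 0.263.
P(Die1=B) = 0.023 + 0.120 + 0.008 + 0.033 = 0.184.
P(Die1 ∈ {A, B}) = 0.263 + 0.184 = 0.447; P(Die2=C, Die1 ∈ {A, B}) = 0.048 + 0.008 = 0.056.
P(Die2=C | Die1 ∈ {A, B}) = 0.056/0.447 = 0.125.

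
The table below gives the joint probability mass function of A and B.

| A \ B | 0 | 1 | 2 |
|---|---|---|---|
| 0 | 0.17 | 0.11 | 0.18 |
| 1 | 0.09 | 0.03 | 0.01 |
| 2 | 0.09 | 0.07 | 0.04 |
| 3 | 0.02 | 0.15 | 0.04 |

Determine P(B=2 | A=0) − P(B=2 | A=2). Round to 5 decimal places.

P(A=0) = 0.17 + 0.11 + 0.18 = 0.46; P(B=2 | A=0) = 0.18/0.46 = 0.391304.
P(A=2) = 0.09 + 0.07 + 0.04 = 0.20; P(B=2 | A=2) = 0.04/0.20 = 0.200000.
Difference = 0.19130.

0.19130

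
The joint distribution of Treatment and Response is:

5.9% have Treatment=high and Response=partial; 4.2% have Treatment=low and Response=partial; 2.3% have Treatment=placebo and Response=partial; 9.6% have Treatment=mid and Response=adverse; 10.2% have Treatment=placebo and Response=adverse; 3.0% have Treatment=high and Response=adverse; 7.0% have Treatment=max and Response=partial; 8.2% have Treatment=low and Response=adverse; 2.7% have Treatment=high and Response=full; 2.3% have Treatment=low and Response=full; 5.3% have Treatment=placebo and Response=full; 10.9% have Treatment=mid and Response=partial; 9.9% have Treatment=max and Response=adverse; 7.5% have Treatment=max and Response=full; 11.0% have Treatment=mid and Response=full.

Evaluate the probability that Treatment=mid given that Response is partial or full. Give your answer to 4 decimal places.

0.3706

P(Response=partial) = 0.023 + 0.042 + 0.109 + 0.059 + 0.070 = 0.303.
P(Response=full) = 0.053 + 0.023 + 0.110 + 0.027 + 0.075 = 0.288.
P(Response ∈ {partial, full}) = 0.303 + 0.288 = 0.591; P(Treatment=mid, Response ∈ {partial, full}) = 0.109 + 0.110 = 0.219.
P(Treatment=mid | Response ∈ {partial, full}) = 0.219/0.591 = 0.3706.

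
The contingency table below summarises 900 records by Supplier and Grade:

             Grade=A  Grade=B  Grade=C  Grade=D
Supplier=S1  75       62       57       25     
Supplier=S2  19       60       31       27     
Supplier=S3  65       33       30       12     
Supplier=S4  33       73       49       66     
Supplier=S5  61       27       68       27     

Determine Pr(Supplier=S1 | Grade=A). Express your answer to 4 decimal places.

0.2964

Total with Grade=A: 75 + 19 + 65 + 33 + 61 = 253.
P(Supplier=S1 | Grade=A) = 75/253 = 0.2964.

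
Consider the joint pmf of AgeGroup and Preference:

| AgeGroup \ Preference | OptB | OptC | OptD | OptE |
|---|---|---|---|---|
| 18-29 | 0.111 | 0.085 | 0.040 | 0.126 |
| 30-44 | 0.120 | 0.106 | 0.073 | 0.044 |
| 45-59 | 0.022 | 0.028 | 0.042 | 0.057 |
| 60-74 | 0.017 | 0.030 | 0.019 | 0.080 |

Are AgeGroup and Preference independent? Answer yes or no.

no

P(AgeGroup=30-44) = 0.343 and P(Preference=OptE) = 0.307, so their product is 0.10530, but P(AgeGroup=30-44, Preference=OptE) = 0.044. Since these differ, AgeGroup and Preference are not independent.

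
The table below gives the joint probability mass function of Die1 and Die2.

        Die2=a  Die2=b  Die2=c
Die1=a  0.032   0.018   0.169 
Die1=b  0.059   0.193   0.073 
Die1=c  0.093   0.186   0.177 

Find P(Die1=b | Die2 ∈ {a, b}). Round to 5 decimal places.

P(Die2=a) = 0.032 + 0.059 + 0.093 = 0.184.
P(Die2=b) = 0.018 + 0.193 + 0.186 = 0.397.
P(Die2 ∈ {a, b}) = 0.184 + 0.397 = 0.581; P(Die1=b, Die2 ∈ {a, b}) = 0.059 + 0.193 = 0.252.
P(Die1=b | Die2 ∈ {a, b}) = 0.252/0.581 = 0.43373.

0.43373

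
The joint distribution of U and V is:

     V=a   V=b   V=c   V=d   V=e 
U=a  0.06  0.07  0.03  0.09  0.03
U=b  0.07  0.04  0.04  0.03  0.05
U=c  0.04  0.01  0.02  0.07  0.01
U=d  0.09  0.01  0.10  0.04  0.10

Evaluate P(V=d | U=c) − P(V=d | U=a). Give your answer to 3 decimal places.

P(U=c) = 0.04 + 0.01 + 0.02 + 0.07 + 0.01 = 0.15; P(V=d | U=c) = 0.07/0.15 = 0.4667.
P(U=a) = 0.06 + 0.07 + 0.03 + 0.09 + 0.03 = 0.28; P(V=d | U=a) = 0.09/0.28 = 0.3214.
Difference = 0.145.

0.145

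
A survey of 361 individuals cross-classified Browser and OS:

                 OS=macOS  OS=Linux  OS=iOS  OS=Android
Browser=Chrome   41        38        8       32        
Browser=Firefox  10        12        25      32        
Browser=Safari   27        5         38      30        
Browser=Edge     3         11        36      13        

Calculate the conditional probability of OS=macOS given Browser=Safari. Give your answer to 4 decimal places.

0.2700

Total with Browser=Safari: 27 + 5 + 38 + 30 = 100.
P(OS=macOS | Browser=Safari) = 27/100 = 0.2700.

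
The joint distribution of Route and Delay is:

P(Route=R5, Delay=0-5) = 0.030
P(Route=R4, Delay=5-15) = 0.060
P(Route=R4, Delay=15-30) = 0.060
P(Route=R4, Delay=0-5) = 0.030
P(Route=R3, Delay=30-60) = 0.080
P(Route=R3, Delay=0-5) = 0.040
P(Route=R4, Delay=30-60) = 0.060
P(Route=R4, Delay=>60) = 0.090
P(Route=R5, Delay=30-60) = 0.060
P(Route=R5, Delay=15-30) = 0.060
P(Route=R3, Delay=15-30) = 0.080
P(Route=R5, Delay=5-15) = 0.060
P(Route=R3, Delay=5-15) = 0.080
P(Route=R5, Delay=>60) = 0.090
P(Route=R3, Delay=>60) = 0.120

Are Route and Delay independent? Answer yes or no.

Every cell satisfies P(Route,Delay) = P(Route)·P(Delay). For instance P(Route=R3) = 0.400, P(Delay=>60) = 0.300, and 0.400×0.300 = 0.120 matches the joint entry. So Route and Delay are independent.

yes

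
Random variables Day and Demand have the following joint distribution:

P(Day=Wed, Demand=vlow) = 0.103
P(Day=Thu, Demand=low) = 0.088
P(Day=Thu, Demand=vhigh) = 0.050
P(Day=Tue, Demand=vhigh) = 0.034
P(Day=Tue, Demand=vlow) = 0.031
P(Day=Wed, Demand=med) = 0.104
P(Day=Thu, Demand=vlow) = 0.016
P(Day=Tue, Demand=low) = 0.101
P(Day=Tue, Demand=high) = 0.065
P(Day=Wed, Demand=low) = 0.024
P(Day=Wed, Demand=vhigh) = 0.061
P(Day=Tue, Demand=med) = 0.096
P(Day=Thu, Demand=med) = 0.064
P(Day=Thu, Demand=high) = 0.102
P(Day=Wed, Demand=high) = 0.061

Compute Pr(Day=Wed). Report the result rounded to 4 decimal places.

0.3530

P(Day=Wed) = 0.103 + 0.024 + 0.104 + 0.061 + 0.061 = 0.353.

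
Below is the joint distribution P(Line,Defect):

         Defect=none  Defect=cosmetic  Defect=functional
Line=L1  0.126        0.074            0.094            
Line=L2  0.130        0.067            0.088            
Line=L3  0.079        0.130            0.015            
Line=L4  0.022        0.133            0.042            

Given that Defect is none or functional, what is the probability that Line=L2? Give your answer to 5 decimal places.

0.36577

P(Defect=none) = 0.126 + 0.130 + 0.079 + 0.022 = 0.357.
P(Defect=functional) = 0.094 + 0.088 + 0.015 + 0.042 = 0.239.
P(Defect ∈ {none, functional}) = 0.357 + 0.239 = 0.596; P(Line=L2, Defect ∈ {none, functional}) = 0.130 + 0.088 = 0.218.
P(Line=L2 | Defect ∈ {none, functional}) = 0.218/0.596 = 0.36577.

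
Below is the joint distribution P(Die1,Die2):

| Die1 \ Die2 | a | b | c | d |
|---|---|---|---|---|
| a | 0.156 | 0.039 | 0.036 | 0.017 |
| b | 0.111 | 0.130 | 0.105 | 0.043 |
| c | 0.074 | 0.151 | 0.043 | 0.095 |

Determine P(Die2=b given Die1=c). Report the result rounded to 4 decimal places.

0.4160

P(Die1=c) = 0.074 + 0.151 + 0.043 + 0.095 = 0.363.
P(Die2=b | Die1=c) = 0.151/0.363 = 0.4160.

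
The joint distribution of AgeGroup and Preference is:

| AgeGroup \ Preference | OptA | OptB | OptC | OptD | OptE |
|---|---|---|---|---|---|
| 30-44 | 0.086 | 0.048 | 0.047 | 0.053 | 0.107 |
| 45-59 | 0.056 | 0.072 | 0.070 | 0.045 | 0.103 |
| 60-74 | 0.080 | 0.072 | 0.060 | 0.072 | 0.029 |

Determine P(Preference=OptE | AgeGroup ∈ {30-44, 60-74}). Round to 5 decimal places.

P(AgeGroup=30-44) = 0.086 + 0.048 + 0.047 + 0.053 + 0.107 = 0.341.
P(AgeGroup=60-74) = 0.080 + 0.072 + 0.060 + 0.072 + 0.029 = 0.313.
P(AgeGroup ∈ {30-44, 60-74}) = 0.341 + 0.313 = 0.654; P(Preference=OptE, AgeGroup ∈ {30-44, 60-74}) = 0.107 + 0.029 = 0.136.
P(Preference=OptE | AgeGroup ∈ {30-44, 60-74}) = 0.136/0.654 = 0.20795.

0.20795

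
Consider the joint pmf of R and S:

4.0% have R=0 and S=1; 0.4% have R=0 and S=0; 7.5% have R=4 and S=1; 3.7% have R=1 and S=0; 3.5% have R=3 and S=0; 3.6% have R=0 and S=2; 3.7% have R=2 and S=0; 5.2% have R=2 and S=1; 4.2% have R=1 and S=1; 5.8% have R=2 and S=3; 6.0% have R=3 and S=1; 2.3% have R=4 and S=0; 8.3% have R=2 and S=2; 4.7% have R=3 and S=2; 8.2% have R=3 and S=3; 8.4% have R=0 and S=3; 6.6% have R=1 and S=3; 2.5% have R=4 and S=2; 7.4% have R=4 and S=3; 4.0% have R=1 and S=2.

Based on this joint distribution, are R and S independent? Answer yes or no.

P(R=2) = 0.230 and P(S=2) = 0.231, so their product is 0.05313, but P(R=2, S=2) = 0.083. Since these differ, R and S are not independent.

no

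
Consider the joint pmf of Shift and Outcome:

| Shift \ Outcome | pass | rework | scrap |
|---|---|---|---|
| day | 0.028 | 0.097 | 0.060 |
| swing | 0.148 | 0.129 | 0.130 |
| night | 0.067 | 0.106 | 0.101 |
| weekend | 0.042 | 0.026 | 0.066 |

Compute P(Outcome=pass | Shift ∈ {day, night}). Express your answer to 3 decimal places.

P(Shift=day) = 0.028 + 0.097 + 0.060 = 0.185.
P(Shift=night) = 0.067 + 0.106 + 0.101 = 0.274.
P(Shift ∈ {day, night}) = 0.185 + 0.274 = 0.459; P(Outcome=pass, Shift ∈ {day, night}) = 0.028 + 0.067 = 0.095.
P(Outcome=pass | Shift ∈ {day, night}) = 0.095/0.459 = 0.207.

0.207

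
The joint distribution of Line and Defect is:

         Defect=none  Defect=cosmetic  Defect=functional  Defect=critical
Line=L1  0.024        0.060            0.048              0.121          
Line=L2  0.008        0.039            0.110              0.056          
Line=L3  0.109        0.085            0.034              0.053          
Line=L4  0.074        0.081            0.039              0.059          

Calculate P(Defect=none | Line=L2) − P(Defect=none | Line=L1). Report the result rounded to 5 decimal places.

-0.05730

P(Line=L2) = 0.008 + 0.039 + 0.110 + 0.056 = 0.213; P(Defect=none | Line=L2) = 0.008/0.213 = 0.037559.
P(Line=L1) = 0.024 + 0.060 + 0.048 + 0.121 = 0.253; P(Defect=none | Line=L1) = 0.024/0.253 = 0.094862.
Difference = -0.05730.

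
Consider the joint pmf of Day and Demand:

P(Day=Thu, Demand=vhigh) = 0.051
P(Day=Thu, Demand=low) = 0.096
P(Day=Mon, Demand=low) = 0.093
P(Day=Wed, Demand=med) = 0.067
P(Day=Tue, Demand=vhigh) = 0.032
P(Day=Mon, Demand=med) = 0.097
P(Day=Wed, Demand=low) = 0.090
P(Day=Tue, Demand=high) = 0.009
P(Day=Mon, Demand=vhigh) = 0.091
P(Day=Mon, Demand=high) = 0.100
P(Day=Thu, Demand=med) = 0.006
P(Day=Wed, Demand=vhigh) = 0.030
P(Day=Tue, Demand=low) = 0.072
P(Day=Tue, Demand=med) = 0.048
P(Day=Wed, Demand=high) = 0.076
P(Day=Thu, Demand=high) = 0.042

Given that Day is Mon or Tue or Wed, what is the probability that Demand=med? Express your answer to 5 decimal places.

0.26335

P(Day=Mon) = 0.093 + 0.097 + 0.100 + 0.091 = 0.381.
P(Day=Tue) = 0.072 + 0.048 + 0.009 + 0.032 = 0.161.
P(Day=Wed) = 0.090 + 0.067 + 0.076 + 0.030 = 0.263.
P(Day ∈ {Mon, Tue, Wed}) = 0.381 + 0.161 + 0.263 = 0.805; P(Demand=med, Day ∈ {Mon, Tue, Wed}) = 0.097 + 0.048 + 0.067 = 0.212.
P(Demand=med | Day ∈ {Mon, Tue, Wed}) = 0.212/0.805 = 0.26335.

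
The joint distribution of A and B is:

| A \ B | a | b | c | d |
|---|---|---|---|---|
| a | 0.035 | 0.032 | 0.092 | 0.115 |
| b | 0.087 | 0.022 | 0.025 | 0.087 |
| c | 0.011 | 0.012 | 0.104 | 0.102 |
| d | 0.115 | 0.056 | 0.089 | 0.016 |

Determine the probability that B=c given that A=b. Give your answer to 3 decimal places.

0.113

P(A=b) = 0.087 + 0.022 + 0.025 + 0.087 = 0.221.
P(B=c | A=b) = 0.025/0.221 = 0.113.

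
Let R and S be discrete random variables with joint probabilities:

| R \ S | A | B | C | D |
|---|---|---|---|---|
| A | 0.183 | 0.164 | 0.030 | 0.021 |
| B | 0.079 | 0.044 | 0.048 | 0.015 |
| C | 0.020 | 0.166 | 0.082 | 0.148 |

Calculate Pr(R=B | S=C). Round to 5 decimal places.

0.30000

P(S=C) = 0.030 + 0.048 + 0.082 = 0.160.
P(R=B | S=C) = 0.048/0.160 = 0.30000.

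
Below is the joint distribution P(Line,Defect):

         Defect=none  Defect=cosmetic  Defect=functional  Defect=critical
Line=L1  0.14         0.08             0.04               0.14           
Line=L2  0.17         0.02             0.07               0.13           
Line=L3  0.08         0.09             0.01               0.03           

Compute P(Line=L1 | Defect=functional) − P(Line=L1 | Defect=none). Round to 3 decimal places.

P(Defect=functional) = 0.04 + 0.07 + 0.01 = 0.12; P(Line=L1 | Defect=functional) = 0.04/0.12 = 0.3333.
P(Defect=none) = 0.14 + 0.17 + 0.08 = 0.39; P(Line=L1 | Defect=none) = 0.14/0.39 = 0.3590.
Difference = -0.026.

-0.026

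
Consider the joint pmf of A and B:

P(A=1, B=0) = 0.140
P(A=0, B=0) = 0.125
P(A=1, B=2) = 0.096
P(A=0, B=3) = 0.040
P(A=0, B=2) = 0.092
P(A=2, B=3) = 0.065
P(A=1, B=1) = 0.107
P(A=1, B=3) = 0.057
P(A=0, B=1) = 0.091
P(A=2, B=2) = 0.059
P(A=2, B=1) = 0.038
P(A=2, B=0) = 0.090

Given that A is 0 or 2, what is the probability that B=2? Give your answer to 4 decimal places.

P(A=0) = 0.125 + 0.091 + 0.092 + 0.040 = 0.348.
P(A=2) = 0.090 + 0.038 + 0.059 + 0.065 = 0.252.
P(A ∈ {0, 2}) = 0.348 + 0.252 = 0.600; P(B=2, A ∈ {0, 2}) = 0.092 + 0.059 = 0.151.
P(B=2 | A ∈ {0, 2}) = 0.151/0.600 = 0.2517.

0.2517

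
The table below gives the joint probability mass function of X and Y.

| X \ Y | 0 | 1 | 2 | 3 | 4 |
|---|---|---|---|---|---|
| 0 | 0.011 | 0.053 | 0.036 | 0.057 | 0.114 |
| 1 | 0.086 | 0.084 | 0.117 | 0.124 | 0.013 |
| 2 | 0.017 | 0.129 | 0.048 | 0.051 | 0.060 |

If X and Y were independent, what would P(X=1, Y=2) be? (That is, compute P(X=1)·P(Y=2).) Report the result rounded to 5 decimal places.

0.08522

P(X=1) = 0.086 + 0.084 + 0.117 + 0.124 + 0.013 = 0.424.
P(Y=2) = 0.036 + 0.117 + 0.048 = 0.201.
Product: 0.424 × 0.201 = 0.08522.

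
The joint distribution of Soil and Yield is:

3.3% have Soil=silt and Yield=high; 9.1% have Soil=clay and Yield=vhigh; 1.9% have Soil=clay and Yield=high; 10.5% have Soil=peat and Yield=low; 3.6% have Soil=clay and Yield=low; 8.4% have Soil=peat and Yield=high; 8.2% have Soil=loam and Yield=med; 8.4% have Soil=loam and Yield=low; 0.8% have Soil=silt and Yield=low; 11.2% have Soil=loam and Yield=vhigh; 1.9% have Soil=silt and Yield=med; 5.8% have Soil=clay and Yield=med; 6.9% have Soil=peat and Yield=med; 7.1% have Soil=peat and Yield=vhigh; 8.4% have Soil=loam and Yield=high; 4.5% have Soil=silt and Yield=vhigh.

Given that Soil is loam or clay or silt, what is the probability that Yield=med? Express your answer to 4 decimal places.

0.2370

P(Soil=loam) = 0.084 + 0.082 + 0.084 + 0.112 = 0.362.
P(Soil=clay) = 0.036 + 0.058 + 0.019 + 0.091 = 0.204.
P(Soil=silt) = 0.008 + 0.019 + 0.033 + 0.045 = 0.105.
P(Soil ∈ {loam, clay, silt}) = 0.362 + 0.204 + 0.105 = 0.671; P(Yield=med, Soil ∈ {loam, clay, silt}) = 0.082 + 0.058 + 0.019 = 0.159.
P(Yield=med | Soil ∈ {loam, clay, silt}) = 0.159/0.671 = 0.2370.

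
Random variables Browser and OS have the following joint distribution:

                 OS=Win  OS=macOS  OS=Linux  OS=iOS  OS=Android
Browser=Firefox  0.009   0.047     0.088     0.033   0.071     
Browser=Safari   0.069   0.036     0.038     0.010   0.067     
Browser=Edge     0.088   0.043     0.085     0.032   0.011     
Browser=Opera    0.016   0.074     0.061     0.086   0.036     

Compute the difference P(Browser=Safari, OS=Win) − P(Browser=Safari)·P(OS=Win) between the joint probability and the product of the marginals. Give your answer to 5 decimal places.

0.02896

P(Browser=Safari) = 0.069 + 0.036 + 0.038 + 0.010 + 0.067 = 0.220.
P(OS=Win) = 0.009 + 0.069 + 0.088 + 0.016 = 0.182.
P(Browser=Safari, OS=Win) − P(Browser=Safari)P(OS=Win) = 0.069 − 0.220×0.182 = 0.02896.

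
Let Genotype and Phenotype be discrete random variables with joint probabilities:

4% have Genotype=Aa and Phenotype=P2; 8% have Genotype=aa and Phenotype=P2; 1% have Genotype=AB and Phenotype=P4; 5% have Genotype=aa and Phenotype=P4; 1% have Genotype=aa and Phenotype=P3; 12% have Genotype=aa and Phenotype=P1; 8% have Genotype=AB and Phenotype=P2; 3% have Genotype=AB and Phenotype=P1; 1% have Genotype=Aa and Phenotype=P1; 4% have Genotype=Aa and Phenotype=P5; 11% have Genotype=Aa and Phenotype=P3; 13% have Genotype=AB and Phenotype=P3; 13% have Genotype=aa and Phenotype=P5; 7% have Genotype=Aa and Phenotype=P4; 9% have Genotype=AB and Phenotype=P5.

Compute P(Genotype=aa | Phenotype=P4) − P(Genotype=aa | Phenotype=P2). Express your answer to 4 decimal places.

P(Phenotype=P4) = 0.07 + 0.05 + 0.01 = 0.13; P(Genotype=aa | Phenotype=P4) = 0.05/0.13 = 0.38462.
P(Phenotype=P2) = 0.04 + 0.08 + 0.08 = 0.20; P(Genotype=aa | Phenotype=P2) = 0.08/0.20 = 0.40000.
Difference = -0.0154.

-0.0154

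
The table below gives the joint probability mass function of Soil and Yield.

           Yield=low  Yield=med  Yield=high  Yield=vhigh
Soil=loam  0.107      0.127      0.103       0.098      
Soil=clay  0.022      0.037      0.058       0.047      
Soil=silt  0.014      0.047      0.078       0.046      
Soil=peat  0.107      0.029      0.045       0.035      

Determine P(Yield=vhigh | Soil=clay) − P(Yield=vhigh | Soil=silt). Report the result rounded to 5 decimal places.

P(Soil=clay) = 0.022 + 0.037 + 0.058 + 0.047 = 0.164; P(Yield=vhigh | Soil=clay) = 0.047/0.164 = 0.286585.
P(Soil=silt) = 0.014 + 0.047 + 0.078 + 0.046 = 0.185; P(Yield=vhigh | Soil=silt) = 0.046/0.185 = 0.248649.
Difference = 0.03794.

0.03794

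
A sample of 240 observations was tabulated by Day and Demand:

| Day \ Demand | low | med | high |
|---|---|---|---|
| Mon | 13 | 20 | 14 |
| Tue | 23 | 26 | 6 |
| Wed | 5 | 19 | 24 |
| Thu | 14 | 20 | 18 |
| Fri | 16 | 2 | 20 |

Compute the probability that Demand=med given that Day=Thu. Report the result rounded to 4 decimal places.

0.3846

Total with Day=Thu: 14 + 20 + 18 = 52.
P(Demand=med | Day=Thu) = 20/52 = 0.3846.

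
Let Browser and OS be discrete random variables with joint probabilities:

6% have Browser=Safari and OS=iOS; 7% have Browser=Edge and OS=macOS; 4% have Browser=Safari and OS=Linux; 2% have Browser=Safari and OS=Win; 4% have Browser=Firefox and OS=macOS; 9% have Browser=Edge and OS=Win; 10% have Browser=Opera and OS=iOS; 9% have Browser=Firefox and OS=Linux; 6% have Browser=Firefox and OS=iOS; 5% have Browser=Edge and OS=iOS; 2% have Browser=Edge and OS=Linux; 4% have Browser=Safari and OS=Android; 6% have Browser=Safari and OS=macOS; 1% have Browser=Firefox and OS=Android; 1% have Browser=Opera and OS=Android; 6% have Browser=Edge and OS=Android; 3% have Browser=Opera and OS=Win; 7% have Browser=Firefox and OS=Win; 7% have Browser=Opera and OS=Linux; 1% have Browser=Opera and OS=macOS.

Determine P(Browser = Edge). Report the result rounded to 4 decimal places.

0.2900

P(Browser=Edge) = 0.09 + 0.07 + 0.02 + 0.05 + 0.06 = 0.29.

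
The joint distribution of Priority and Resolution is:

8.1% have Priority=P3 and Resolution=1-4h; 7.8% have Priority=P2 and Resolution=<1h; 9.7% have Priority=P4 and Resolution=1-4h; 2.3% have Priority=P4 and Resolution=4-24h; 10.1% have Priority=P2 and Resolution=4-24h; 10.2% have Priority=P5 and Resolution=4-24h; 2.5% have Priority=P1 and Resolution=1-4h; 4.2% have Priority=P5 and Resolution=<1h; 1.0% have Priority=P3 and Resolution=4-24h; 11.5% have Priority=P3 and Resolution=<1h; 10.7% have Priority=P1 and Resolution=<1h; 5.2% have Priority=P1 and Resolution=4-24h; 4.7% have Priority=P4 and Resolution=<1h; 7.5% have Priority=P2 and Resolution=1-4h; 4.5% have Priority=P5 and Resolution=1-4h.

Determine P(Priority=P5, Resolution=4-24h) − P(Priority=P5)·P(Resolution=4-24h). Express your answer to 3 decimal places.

P(Priority=P5) = 0.042 + 0.045 + 0.102 = 0.189.
P(Resolution=4-24h) = 0.052 + 0.101 + 0.010 + 0.023 + 0.102 = 0.288.
P(Priority=P5, Resolution=4-24h) − P(Priority=P5)P(Resolution=4-24h) = 0.102 − 0.189×0.288 = 0.048.

0.048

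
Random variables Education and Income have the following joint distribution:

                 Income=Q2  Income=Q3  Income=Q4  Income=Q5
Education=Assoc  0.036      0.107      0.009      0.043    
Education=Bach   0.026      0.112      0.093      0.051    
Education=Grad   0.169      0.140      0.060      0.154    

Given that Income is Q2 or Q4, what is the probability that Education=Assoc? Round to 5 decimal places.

P(Income=Q2) = 0.036 + 0.026 + 0.169 = 0.231.
P(Income=Q4) = 0.009 + 0.093 + 0.060 = 0.162.
P(Income ∈ {Q2, Q4}) = 0.231 + 0.162 = 0.393; P(Education=Assoc, Income ∈ {Q2, Q4}) = 0.036 + 0.009 = 0.045.
P(Education=Assoc | Income ∈ {Q2, Q4}) = 0.045/0.393 = 0.11450.

0.11450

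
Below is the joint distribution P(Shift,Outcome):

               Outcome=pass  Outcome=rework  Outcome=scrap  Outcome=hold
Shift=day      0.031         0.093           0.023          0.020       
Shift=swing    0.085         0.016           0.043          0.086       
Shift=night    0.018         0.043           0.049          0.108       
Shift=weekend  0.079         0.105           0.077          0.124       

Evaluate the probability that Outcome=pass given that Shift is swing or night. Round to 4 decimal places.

0.2299

P(Shift=swing) = 0.085 + 0.016 + 0.043 + 0.086 = 0.230.
P(Shift=night) = 0.018 + 0.043 + 0.049 + 0.108 = 0.218.
P(Shift ∈ {swing, night}) = 0.230 + 0.218 = 0.448; P(Outcome=pass, Shift ∈ {swing, night}) = 0.085 + 0.018 = 0.103.
P(Outcome=pass | Shift ∈ {swing, night}) = 0.103/0.448 = 0.2299.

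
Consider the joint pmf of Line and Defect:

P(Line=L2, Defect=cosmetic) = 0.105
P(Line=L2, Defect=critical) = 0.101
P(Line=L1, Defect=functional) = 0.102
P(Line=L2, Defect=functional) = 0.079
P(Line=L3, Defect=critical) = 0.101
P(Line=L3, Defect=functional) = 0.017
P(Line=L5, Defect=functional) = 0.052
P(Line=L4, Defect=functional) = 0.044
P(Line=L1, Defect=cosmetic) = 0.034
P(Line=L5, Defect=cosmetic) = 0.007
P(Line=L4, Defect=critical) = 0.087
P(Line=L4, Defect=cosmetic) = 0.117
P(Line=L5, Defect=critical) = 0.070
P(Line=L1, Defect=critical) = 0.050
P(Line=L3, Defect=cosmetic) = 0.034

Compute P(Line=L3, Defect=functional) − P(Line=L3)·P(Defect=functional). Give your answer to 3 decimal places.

P(Line=L3) = 0.034 + 0.017 + 0.101 = 0.152.
P(Defect=functional) = 0.102 + 0.079 + 0.017 + 0.044 + 0.052 = 0.294.
P(Line=L3, Defect=functional) − P(Line=L3)P(Defect=functional) = 0.017 − 0.152×0.294 = -0.028.

-0.028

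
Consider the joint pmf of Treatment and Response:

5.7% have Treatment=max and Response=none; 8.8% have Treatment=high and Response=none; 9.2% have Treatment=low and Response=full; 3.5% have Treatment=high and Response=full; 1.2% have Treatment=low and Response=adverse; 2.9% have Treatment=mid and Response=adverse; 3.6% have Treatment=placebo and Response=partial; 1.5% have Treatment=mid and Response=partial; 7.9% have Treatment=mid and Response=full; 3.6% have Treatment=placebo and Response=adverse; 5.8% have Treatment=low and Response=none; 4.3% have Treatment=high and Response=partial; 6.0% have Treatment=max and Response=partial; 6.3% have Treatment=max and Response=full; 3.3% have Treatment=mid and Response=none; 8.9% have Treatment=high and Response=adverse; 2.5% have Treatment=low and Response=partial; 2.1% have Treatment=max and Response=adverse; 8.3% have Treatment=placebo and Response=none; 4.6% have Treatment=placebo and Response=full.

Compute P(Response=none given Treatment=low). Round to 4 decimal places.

P(Treatment=low) = 0.058 + 0.025 + 0.092 + 0.012 = 0.187.
P(Response=none | Treatment=low) = 0.058/0.187 = 0.3102.

0.3102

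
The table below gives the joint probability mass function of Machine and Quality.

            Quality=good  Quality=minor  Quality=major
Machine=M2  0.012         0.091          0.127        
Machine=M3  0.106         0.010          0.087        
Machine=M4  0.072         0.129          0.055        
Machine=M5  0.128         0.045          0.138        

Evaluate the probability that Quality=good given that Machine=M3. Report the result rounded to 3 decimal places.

0.522

P(Machine=M3) = 0.106 + 0.010 + 0.087 = 0.203.
P(Quality=good | Machine=M3) = 0.106/0.203 = 0.522.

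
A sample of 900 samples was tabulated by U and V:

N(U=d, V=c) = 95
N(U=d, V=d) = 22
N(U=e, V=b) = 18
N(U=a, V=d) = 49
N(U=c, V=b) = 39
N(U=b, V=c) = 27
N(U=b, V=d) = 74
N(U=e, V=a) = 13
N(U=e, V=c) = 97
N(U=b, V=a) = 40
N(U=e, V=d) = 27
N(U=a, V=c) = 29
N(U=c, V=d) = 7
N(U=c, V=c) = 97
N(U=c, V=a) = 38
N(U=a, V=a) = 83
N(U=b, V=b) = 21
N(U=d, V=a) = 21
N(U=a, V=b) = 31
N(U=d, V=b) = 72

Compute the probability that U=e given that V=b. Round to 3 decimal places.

0.099

Total with V=b: 31 + 21 + 39 + 72 + 18 = 181.
P(U=e | V=b) = 18/181 = 0.099.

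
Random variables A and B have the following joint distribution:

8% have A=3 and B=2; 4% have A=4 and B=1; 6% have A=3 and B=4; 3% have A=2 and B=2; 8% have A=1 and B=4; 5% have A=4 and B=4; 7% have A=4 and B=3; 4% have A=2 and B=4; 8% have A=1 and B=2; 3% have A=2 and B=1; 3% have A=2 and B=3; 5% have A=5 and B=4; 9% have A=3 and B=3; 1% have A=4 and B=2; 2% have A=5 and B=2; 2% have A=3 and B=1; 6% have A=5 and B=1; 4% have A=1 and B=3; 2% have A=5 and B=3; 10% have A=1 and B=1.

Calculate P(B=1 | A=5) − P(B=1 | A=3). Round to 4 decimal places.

0.3200

P(A=5) = 0.06 + 0.02 + 0.02 + 0.05 = 0.15; P(B=1 | A=5) = 0.06/0.15 = 0.40000.
P(A=3) = 0.02 + 0.08 + 0.09 + 0.06 = 0.25; P(B=1 | A=3) = 0.02/0.25 = 0.08000.
Difference = 0.3200.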